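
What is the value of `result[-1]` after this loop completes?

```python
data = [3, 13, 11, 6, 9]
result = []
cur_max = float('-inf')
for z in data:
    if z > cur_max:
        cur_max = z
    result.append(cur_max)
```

Running max ends at 13
`result` takes the values: [] → [3] → [3, 13] → [3, 13, 13] → [3, 13, 13, 13] → [3, 13, 13, 13, 13]
So `result[-1]` = 13

Answer: 13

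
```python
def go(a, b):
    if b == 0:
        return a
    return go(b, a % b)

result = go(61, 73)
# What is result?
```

go(61, 73) -> go(73, 61) -> go(61, 12) -> go(12, 1) -> go(1, 0) -> 1

Answer: 1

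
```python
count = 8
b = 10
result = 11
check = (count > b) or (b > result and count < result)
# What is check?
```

Trace:
`count = 8` → count = 8
`b = 10` → b = 10
`result = 11` → result = 11
`check = (count > b) or (b > result and count < result)` → check = False
So check = False

Answer: False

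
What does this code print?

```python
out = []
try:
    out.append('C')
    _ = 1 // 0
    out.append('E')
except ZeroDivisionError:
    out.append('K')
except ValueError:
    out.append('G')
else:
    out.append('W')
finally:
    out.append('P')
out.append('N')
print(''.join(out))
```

Execution trace: 'C' (try body) → 'K' (except ZeroDivisionError) → 'P' (finally) → 'N' (after the try/except). Output: CKPN

Answer: CKPN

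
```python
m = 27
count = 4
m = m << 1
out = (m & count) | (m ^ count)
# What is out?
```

Trace:
`m = 27` → m = 27
`count = 4` → count = 4
`m = m << 1` → m = 54
`out = (m & count) | (m ^ count)` → out = 54
So out = 54

Answer: 54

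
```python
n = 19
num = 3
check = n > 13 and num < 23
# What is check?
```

Trace:
`n = 19` → n = 19
`num = 3` → num = 3
`check = n > 13 and num < 23` → check = True
So check = True

Answer: True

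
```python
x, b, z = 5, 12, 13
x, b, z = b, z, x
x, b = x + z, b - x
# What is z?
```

Trace:
`x, b, z = 5, 12, 13` → x = 5; b = 12; z = 13
`x, b, z = b, z, x` → x = 12; b = 13; z = 5
`x, b = x + z, b - x` → x = 17; b = 1
So z = 5

Answer: 5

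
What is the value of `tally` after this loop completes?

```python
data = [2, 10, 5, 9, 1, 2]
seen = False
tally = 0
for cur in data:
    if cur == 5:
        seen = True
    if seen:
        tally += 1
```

Count elements after first 5 in [2, 10, 5, 9, 1, 2]
`tally` takes the values: 0 → 1 → 2 → 3 → 4

Answer: 4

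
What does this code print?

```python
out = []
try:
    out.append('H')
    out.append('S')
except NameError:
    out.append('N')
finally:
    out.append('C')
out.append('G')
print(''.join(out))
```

Execution trace: 'H' (try body) → 'S' (try body, no exception) → 'C' (finally) → 'G' (after the try/except). Output: HSCG

Answer: HSCG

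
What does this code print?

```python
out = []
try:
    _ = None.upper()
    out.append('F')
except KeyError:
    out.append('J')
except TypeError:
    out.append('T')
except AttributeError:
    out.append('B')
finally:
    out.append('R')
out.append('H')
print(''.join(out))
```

Execution trace: 'B' (except AttributeError) → 'R' (finally) → 'H' (after the try/except). Output: BRH

Answer: BRH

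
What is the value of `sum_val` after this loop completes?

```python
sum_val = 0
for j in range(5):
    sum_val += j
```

Sum of 0 to 4 = 10
`sum_val` takes the values: 0 → 1 → 3 → 6 → 10

Answer: 10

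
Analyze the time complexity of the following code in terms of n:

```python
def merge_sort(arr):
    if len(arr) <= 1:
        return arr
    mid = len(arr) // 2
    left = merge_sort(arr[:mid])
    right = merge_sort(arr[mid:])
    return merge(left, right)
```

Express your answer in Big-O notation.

This is Merge sort. Time complexity: O(n log n).

Answer: O(n log n)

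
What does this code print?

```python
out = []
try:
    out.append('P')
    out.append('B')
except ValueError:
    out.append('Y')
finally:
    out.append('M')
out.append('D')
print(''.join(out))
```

Execution trace: 'P' (try body) → 'B' (try body, no exception) → 'M' (finally) → 'D' (after the try/except). Output: PBMD

Answer: PBMD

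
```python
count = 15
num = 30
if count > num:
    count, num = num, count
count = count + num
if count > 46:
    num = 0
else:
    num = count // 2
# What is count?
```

Trace:
`count = 15` → count = 15
`num = 30` → num = 30
`if count > num: ...` → count > num is False → no variable changes
`count = count + num` → count = 45
`if count > 46: ...` → count > 46 is False, take else branch → num = 22
So count = 45

Answer: 45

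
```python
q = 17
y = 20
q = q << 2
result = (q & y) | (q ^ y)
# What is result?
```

Trace:
`q = 17` → q = 17
`y = 20` → y = 20
`q = q << 2` → q = 68
`result = (q & y) | (q ^ y)` → result = 84
So result = 84

Answer: 84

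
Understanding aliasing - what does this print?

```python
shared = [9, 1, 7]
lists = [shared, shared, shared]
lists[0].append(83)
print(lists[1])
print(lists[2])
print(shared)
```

Key concept: list of same reference.
Step by step:
`shared = [9, 1, 7]` → shared = [9, 1, 7]
`lists = [shared, shared, shared]` → lists = [[9, 1, 7], [9, 1, 7], [9, 1, 7]]
`lists[0].append(83)` → shared = [9, 1, 7, 83]; lists = [[9, 1, 7, 83], [9, 1, 7, 83], [9, 1, 7, 83]]
`print(lists[1])` → prints [9, 1, 7, 83]
`print(lists[2])` → prints [9, 1, 7, 83]
`print(shared)` → prints [9, 1, 7, 83]

Answer:
[9, 1, 7, 83]
[9, 1, 7, 83]
[9, 1, 7, 83]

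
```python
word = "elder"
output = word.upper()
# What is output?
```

Trace:
`word = "elder"` → word = 'elder'
`output = word.upper()` → output = 'ELDER'
So output = 'ELDER'

Answer: 'ELDER'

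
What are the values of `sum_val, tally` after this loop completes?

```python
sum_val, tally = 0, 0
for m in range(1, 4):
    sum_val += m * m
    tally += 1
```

Sum of squares and count
`sum_val, tally` takes the values: (0, 0) → (1, 0) → (1, 1) → (5, 1) → (5, 2) → (14, 2) → (14, 3)

Answer: 14, 3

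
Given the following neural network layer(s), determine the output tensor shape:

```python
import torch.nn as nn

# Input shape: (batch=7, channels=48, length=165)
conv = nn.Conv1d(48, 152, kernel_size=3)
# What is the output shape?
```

Input: (7, 48, 165) -> Output: (7, 152, 163)

Answer: (7, 152, 163)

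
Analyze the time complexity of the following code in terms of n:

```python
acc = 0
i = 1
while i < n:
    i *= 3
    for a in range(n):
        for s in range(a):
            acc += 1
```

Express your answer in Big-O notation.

Each loop level contributes: log n × n × n. Multiplying the contributions gives O(n^2 log n).

Answer: O(n^2 log n)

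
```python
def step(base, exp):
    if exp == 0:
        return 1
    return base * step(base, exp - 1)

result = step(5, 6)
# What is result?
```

step(5, 6) = 5 * 5 * 5 * 5 * 5 * 5 = 15625

Answer: 15625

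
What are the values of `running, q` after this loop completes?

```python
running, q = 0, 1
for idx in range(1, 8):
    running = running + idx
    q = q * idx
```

Sum and factorial of 1 to 7
`running, q` takes the values: (0, 1) → (1, 1) → (3, 1) → (3, 2) → (6, 2) → (6, 6) → (10, 6) → (10, 24) → (15, 24) → (15, 120) → (21, 120) → (21, 720) → (28, 720) → (28, 5040)

Answer: 28, 5040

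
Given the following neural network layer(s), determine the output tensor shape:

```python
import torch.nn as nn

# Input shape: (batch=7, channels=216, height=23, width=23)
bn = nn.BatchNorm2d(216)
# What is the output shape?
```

Input: (7, 216, 23, 23) -> Output: (7, 216, 23, 23)

Answer: (7, 216, 23, 23)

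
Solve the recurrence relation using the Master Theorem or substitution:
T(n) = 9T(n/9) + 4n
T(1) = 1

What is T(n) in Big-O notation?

By Master Theorem: a=9, b=9, f(n)=4n. Since log_9(9) = 1 and f(n) = Θ(n^1), Case 2 applies. T(n) = O(n log n).

Answer: O(n log n)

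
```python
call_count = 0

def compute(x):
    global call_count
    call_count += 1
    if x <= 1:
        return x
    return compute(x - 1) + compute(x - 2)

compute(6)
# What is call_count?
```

Calls(x) = 1 + Calls(x-1) + Calls(x-2); Calls(0)=Calls(1)=1. For x=6 this gives 25.

Answer: 25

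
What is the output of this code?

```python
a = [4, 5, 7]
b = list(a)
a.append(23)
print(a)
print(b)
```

Key concept: list() constructor creates copy.
Step by step:
`a = [4, 5, 7]` → a = [4, 5, 7]
`b = list(a)` → b = [4, 5, 7]
`a.append(23)` → a = [4, 5, 7, 23]
`print(a)` → prints [4, 5, 7, 23]
`print(b)` → prints [4, 5, 7]

Answer:
[4, 5, 7, 23]
[4, 5, 7]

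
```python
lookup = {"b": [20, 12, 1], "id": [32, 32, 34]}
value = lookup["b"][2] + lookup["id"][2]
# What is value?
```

Trace:
`lookup = {"b": [20, 12, 1], "id": [32, 32, 34]}` → lookup = {'b': [20, 12, 1], 'id': [32, 32, 34]}
`value = lookup["b"][2] + lookup["id"][2]` → value = 35
So value = 35

Answer: 35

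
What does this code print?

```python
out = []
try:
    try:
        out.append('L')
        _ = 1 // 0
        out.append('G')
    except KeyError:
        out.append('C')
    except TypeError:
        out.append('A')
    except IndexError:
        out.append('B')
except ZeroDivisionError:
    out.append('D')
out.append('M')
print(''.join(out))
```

Execution trace: 'L' (try body) → 'D' (outer except ZeroDivisionError) → 'M' (after the try/except). Output: LDM

Answer: LDM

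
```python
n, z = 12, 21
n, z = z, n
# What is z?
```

Trace:
`n, z = 12, 21` → n = 12; z = 21
`n, z = z, n` → n = 21; z = 12
So z = 12

Answer: 12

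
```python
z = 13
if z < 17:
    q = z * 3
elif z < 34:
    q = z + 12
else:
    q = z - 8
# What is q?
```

Trace:
`z = 13` → z = 13
`if z < 17: ...` → z < 17 is True → q = 39
So q = 39

Answer: 39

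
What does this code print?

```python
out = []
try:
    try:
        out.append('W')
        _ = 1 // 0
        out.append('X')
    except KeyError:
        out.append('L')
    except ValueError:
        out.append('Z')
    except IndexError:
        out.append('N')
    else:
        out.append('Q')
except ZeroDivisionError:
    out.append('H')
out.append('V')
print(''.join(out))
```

Execution trace: 'W' (try body) → 'H' (outer except ZeroDivisionError) → 'V' (after the try/except). Output: WHV

Answer: WHV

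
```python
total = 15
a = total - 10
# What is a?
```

Trace:
`total = 15` → total = 15
`a = total - 10` → a = 5
So a = 5

Answer: 5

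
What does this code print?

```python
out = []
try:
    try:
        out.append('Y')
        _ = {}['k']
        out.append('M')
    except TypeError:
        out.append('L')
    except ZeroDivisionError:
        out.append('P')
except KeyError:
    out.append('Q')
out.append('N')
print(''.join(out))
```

Execution trace: 'Y' (try body) → 'Q' (outer except KeyError) → 'N' (after the try/except). Output: YQN

Answer: YQN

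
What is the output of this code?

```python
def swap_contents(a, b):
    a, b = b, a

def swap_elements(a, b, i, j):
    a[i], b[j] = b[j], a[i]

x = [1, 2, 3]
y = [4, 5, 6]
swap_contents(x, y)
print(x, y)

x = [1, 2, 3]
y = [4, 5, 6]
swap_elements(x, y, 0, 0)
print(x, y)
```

Key concept: parameter rebinding vs mutation.
Step by step:
`x = [1, 2, 3]` → x = [1, 2, 3]
`y = [4, 5, 6]` → y = [4, 5, 6]
`swap_contents(x, y)` → no visible change to tracked variables
`print(x, y)` → prints [1, 2, 3] [4, 5, 6]
`x = [1, 2, 3]` → x = [1, 2, 3]
`y = [4, 5, 6]` → y = [4, 5, 6]
`swap_elements(x, y, 0, 0)` → x = [4, 2, 3]; y = [1, 5, 6]
`print(x, y)` → prints [4, 2, 3] [1, 5, 6]

Answer:
[1, 2, 3] [4, 5, 6]
[4, 2, 3] [1, 5, 6]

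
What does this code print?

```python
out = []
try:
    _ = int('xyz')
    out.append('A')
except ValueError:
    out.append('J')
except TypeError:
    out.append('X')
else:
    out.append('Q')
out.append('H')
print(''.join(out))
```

Execution trace: 'J' (except ValueError) → 'H' (after the try/except). Output: JH

Answer: JH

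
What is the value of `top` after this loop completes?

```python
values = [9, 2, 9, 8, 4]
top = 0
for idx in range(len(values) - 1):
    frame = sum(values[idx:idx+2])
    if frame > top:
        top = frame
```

Max sum of 2-element window in [9, 2, 9, 8, 4]
`top` takes the values: 0 → 11 → 17

Answer: 17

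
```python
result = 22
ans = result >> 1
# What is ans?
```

Trace:
`result = 22` → result = 22
`ans = result >> 1` → ans = 11
So ans = 11

Answer: 11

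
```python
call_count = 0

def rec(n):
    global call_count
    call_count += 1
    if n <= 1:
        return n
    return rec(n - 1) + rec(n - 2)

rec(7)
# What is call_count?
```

Calls(n) = 1 + Calls(n-1) + Calls(n-2); Calls(0)=Calls(1)=1. For n=7 this gives 41.

Answer: 41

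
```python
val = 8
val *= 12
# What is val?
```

Trace:
`val = 8` → val = 8
`val *= 12` → val = 96
So val = 96

Answer: 96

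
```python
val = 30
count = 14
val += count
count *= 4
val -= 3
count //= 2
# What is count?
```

Trace:
`val = 30` → val = 30
`count = 14` → count = 14
`val += count` → val = 44
`count *= 4` → count = 56
`val -= 3` → val = 41
`count //= 2` → count = 28
So count = 28

Answer: 28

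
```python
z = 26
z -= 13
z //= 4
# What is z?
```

Trace:
`z = 26` → z = 26
`z -= 13` → z = 13
`z //= 4` → z = 3
So z = 3

Answer: 3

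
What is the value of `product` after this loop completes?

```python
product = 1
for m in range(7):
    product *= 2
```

2^7 = 128
`product` takes the values: 1 → 2 → 4 → 8 → 16 → 32 → 64 → 128

Answer: 128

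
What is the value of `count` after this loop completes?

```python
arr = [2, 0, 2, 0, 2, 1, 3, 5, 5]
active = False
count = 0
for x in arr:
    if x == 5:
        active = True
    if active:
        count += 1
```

Count elements after first 5 in [2, 0, 2, 0, 2, 1, 3, 5, 5]
`count` takes the values: 0 → 1 → 2

Answer: 2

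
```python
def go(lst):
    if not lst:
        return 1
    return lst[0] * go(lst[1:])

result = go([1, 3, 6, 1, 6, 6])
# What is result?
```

Product over [1, 3, 6, 1, 6, 6] = 1 * 3 * 6 * 1 * 6 * 6 = 648

Answer: 648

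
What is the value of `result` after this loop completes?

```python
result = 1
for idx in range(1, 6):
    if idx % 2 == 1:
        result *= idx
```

Product of odd numbers 1 to 5
`result` takes the values: 1 → 3 → 15

Answer: 15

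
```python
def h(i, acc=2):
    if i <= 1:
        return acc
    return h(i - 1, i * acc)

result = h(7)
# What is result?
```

Accumulator trace (n, acc): (7, 2) -> (6, 14) -> (5, 84) -> (4, 420) -> (3, 1680) -> (2, 5040) -> (1, 10080) -> return 10080

Answer: 10080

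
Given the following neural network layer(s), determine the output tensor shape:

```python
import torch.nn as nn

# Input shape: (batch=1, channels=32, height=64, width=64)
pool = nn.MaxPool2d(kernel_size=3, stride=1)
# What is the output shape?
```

Input: (1, 32, 64, 64) -> Output: (1, 32, 62, 62)

Answer: (1, 32, 62, 62)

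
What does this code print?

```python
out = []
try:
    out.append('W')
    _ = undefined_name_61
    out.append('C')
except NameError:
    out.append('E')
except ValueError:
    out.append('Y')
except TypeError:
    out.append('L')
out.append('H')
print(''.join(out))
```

Execution trace: 'W' (try body) → 'E' (except NameError) → 'H' (after the try/except). Output: WEH

Answer: WEH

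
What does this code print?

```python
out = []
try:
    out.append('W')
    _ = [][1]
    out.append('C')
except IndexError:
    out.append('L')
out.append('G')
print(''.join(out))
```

Execution trace: 'W' (try body) → 'L' (except IndexError) → 'G' (after the try/except). Output: WLG

Answer: WLG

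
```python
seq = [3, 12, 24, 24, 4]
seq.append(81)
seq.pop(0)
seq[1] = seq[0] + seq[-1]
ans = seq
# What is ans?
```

Trace:
`seq = [3, 12, 24, 24, 4]` → seq = [3, 12, 24, 24, 4]
`seq.append(81)` → seq = [3, 12, 24, 24, 4, 81]
`seq.pop(0)` → seq = [12, 24, 24, 4, 81]
`seq[1] = seq[0] + seq[-1]` → seq = [12, 93, 24, 4, 81]
`ans = seq` → ans = [12, 93, 24, 4, 81]
So ans = [12, 93, 24, 4, 81]

Answer: [12, 93, 24, 4, 81]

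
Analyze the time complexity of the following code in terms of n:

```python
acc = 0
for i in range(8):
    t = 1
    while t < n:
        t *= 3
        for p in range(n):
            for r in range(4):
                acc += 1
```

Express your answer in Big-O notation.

Each loop level contributes: 1 × log n × n × 1. Multiplying the contributions gives O(n log n).

Answer: O(n log n)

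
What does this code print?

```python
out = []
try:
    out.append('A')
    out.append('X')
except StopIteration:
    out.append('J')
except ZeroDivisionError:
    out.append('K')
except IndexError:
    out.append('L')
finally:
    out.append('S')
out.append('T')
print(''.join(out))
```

Execution trace: 'A' (try body) → 'X' (try body, no exception) → 'S' (finally) → 'T' (after the try/except). Output: AXST

Answer: AXST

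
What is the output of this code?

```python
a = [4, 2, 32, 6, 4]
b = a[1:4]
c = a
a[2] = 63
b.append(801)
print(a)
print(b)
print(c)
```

Key concept: slice vs alias.
Step by step:
`a = [4, 2, 32, 6, 4]` → a = [4, 2, 32, 6, 4]
`b = a[1:4]` → b = [2, 32, 6]
`c = a` → c = [4, 2, 32, 6, 4] (same object as a)
`a[2] = 63` → a = [4, 2, 63, 6, 4] (same object as c); c = [4, 2, 63, 6, 4] (same object as a)
`b.append(801)` → b = [2, 32, 6, 801]
`print(a)` → prints [4, 2, 63, 6, 4]
`print(b)` → prints [2, 32, 6, 801]
`print(c)` → prints [4, 2, 63, 6, 4]

Answer:
[4, 2, 63, 6, 4]
[2, 32, 6, 801]
[4, 2, 63, 6, 4]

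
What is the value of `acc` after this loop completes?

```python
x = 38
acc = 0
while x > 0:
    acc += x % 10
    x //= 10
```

Sum digits of 38
`acc` takes the values: 0 → 8 → 11

Answer: 11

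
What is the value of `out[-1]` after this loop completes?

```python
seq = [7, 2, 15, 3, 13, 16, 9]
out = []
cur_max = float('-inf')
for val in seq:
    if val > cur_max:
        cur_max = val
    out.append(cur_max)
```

Running max ends at 16
`out` takes the values: [] → [7] → [7, 7] → [7, 7, 15] → [7, 7, 15, 15] → [7, 7, 15, 15, 15] → [7, 7, 15, 15, 15, 16] → [7, 7, 15, 15, 15, 16, 16]
So `out[-1]` = 16

Answer: 16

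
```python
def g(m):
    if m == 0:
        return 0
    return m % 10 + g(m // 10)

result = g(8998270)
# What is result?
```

Sum of digits of 8998270: 0 + 7 + 2 + 8 + 9 + 9 + 8 = 43

Answer: 43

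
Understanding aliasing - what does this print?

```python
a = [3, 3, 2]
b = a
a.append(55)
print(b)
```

Key concept: basic list aliasing.
Step by step:
`a = [3, 3, 2]` → a = [3, 3, 2]
`b = a` → b = [3, 3, 2] (same object as a)
`a.append(55)` → a = [3, 3, 2, 55] (same object as b); b = [3, 3, 2, 55] (same object as a)
`print(b)` → prints [3, 3, 2, 55]

Answer: [3, 3, 2, 55]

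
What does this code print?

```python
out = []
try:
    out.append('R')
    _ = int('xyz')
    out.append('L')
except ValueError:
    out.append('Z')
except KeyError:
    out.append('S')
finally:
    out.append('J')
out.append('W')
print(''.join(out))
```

Execution trace: 'R' (try body) → 'Z' (except ValueError) → 'J' (finally) → 'W' (after the try/except). Output: RZJW

Answer: RZJW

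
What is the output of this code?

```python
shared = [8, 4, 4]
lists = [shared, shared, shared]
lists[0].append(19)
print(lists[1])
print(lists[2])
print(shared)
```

Key concept: list of same reference.
Step by step:
`shared = [8, 4, 4]` → shared = [8, 4, 4]
`lists = [shared, shared, shared]` → lists = [[8, 4, 4], [8, 4, 4], [8, 4, 4]]
`lists[0].append(19)` → shared = [8, 4, 4, 19]; lists = [[8, 4, 4, 19], [8, 4, 4, 19], [8, 4, 4, 19]]
`print(lists[1])` → prints [8, 4, 4, 19]
`print(lists[2])` → prints [8, 4, 4, 19]
`print(shared)` → prints [8, 4, 4, 19]

Answer:
[8, 4, 4, 19]
[8, 4, 4, 19]
[8, 4, 4, 19]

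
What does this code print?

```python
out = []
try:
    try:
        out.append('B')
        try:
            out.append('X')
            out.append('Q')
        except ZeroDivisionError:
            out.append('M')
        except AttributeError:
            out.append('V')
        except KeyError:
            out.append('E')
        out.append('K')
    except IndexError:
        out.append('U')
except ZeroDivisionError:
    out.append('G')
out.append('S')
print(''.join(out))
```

Execution trace: 'B' (try body) → 'X' (inner try body) → 'Q' (inner try body, no exception) → 'K' (try body, no exception) → 'S' (after the try/except). Output: BXQKS

Answer: BXQKS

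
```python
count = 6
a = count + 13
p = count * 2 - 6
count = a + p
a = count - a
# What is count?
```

Trace:
`count = 6` → count = 6
`a = count + 13` → a = 19
`p = count * 2 - 6` → p = 6
`count = a + p` → count = 25
`a = count - a` → a = 6
So count = 25

Answer: 25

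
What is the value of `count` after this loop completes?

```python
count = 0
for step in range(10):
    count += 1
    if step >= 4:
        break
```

Loop breaks when step reaches 4, count is 5
`count` takes the values: 0 → 1 → 2 → 3 → 4 → 5

Answer: 5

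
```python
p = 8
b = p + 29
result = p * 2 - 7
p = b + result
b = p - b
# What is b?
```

Trace:
`p = 8` → p = 8
`b = p + 29` → b = 37
`result = p * 2 - 7` → result = 9
`p = b + result` → p = 46
`b = p - b` → b = 9
So b = 9

Answer: 9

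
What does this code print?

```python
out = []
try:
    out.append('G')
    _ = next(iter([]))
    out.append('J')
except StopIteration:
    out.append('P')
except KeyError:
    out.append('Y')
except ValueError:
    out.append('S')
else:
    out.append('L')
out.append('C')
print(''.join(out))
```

Execution trace: 'G' (try body) → 'P' (except StopIteration) → 'C' (after the try/except). Output: GPC

Answer: GPC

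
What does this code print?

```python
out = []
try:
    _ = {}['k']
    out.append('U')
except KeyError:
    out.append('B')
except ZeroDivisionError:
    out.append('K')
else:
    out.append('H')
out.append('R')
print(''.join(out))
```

Execution trace: 'B' (except KeyError) → 'R' (after the try/except). Output: BR

Answer: BR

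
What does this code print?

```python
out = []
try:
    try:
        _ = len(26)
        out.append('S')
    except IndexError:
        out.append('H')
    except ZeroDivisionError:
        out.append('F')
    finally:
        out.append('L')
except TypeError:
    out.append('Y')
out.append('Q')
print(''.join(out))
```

Execution trace: 'L' (inner finally) → 'Y' (outer except TypeError) → 'Q' (after the try/except). Output: LYQ

Answer: LYQ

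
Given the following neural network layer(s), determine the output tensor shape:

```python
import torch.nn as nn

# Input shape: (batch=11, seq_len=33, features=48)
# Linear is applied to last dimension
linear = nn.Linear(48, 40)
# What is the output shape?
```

Input: (11, 33, 48) -> Output: (11, 33, 40)

Answer: (11, 33, 40)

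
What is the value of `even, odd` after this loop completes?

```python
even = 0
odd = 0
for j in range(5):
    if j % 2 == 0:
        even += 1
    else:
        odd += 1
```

Count evens and odds in range(5)
`even, odd` takes the values: (0, 0) → (1, 0) → (1, 1) → (2, 1) → (2, 2) → (3, 2)

Answer: 3, 2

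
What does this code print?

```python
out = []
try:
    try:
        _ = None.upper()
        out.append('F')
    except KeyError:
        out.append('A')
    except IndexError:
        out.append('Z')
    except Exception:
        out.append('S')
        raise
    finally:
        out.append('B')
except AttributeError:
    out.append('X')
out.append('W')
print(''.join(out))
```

Execution trace: 'S' (inner except Exception) → 'B' (inner finally) → 'X' (outer except AttributeError) → 'W' (after the try/except). Output: SBXW

Answer: SBXW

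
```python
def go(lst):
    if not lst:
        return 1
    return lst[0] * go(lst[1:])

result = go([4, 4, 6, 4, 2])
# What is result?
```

Product over [4, 4, 6, 4, 2] = 4 * 4 * 6 * 4 * 2 = 768

Answer: 768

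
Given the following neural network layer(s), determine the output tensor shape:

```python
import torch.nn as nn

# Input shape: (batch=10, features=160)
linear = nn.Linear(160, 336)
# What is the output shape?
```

Input: (10, 160) -> Output: (10, 336)

Answer: (10, 336)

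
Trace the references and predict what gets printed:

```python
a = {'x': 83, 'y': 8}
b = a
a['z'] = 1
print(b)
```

Key concept: dict aliasing.
Step by step:
`a = {'x': 83, 'y': 8}` → a = {'x': 83, 'y': 8}
`b = a` → b = {'x': 83, 'y': 8} (same object as a)
`a['z'] = 1` → a = {'x': 83, 'y': 8, 'z': 1} (same object as b); b = {'x': 83, 'y': 8, 'z': 1} (same object as a)
`print(b)` → prints {'x': 83, 'y': 8, 'z': 1}

Answer: {'x': 83, 'y': 8, 'z': 1}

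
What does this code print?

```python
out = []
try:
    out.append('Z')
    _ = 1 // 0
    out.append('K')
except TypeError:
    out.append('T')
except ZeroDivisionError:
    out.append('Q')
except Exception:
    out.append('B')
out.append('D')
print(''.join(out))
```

Execution trace: 'Z' (try body) → 'Q' (except ZeroDivisionError) → 'D' (after the try/except). Output: ZQD

Answer: ZQD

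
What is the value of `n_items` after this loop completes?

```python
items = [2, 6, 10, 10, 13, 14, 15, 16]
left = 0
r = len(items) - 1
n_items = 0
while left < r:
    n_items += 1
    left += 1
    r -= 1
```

Iterations until pointers meet (list length 8)
`n_items` takes the values: 0 → 1 → 2 → 3 → 4

Answer: 4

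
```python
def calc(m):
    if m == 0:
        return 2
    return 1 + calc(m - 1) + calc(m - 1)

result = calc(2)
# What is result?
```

calc(m) = 1 + 2·calc(m-1), calc(0)=2. Closed form: (2+1)·2^2 - 1 = 11.

Answer: 11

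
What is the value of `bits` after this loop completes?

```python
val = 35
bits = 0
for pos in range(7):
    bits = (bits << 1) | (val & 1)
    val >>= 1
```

Reverse lowest 7 bits of 35
`bits` takes the values: 0 → 1 → 3 → 6 → 12 → 24 → 49 → 98

Answer: 98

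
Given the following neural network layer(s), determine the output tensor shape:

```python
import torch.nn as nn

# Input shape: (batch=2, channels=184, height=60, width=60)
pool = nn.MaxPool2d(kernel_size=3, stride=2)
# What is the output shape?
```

Input: (2, 184, 60, 60) -> Output: (2, 184, 29, 29)

Answer: (2, 184, 29, 29)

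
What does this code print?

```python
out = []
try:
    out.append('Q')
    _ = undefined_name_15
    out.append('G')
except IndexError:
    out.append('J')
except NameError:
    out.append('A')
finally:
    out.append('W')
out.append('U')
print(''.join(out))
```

Execution trace: 'Q' (try body) → 'A' (except NameError) → 'W' (finally) → 'U' (after the try/except). Output: QAWU

Answer: QAWU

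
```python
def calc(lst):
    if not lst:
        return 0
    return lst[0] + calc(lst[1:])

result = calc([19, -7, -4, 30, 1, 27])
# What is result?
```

19 + (-7) + (-4) + 30 + 1 + 27 + 0 = 66

Answer: 66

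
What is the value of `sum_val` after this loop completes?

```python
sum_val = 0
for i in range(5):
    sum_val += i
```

Sum of 0 to 4 = 10
`sum_val` takes the values: 0 → 1 → 3 → 6 → 10

Answer: 10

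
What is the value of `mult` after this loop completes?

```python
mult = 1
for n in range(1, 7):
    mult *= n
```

6! = 720
`mult` takes the values: 1 → 2 → 6 → 24 → 120 → 720

Answer: 720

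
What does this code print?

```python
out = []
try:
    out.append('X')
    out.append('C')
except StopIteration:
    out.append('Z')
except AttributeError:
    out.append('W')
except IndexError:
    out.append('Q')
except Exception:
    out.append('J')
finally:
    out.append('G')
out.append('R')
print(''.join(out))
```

Execution trace: 'X' (try body) → 'C' (try body, no exception) → 'G' (finally) → 'R' (after the try/except). Output: XCGR

Answer: XCGR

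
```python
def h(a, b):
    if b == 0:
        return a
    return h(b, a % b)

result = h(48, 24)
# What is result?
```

h(48, 24) -> h(24, 0) -> 24

Answer: 24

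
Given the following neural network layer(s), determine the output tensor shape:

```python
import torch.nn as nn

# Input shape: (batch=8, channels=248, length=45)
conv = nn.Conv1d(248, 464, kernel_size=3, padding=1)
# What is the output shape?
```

Input: (8, 248, 45) -> Output: (8, 464, 45)

Answer: (8, 464, 45)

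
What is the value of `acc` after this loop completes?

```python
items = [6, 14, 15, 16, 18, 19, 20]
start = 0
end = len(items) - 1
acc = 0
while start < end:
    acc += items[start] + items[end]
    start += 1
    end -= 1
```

Sum of pairs from ends
`acc` takes the values: 0 → 26 → 59 → 92

Answer: 92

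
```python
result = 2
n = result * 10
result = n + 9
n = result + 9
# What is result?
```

Trace:
`result = 2` → result = 2
`n = result * 10` → n = 20
`result = n + 9` → result = 29
`n = result + 9` → n = 38
So result = 29

Answer: 29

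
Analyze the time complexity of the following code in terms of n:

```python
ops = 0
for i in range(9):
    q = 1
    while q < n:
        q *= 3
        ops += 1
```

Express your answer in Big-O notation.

Each loop level contributes: 1 × log n. Multiplying the contributions gives O(log n).

Answer: O(log n)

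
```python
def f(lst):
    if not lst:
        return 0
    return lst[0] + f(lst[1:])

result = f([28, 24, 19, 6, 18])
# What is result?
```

28 + 24 + 19 + 6 + 18 + 0 = 95

Answer: 95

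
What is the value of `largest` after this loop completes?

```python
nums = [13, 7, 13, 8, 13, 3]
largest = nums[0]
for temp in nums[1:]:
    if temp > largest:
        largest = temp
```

Maximum of [13, 7, 13, 8, 13, 3]
`largest` takes the values: 13

Answer: 13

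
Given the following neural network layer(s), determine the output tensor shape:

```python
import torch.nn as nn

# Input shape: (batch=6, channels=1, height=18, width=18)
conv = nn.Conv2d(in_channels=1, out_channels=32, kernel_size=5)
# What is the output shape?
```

Input: (6, 1, 18, 18) -> Output: (6, 32, 14, 14)

Answer: (6, 32, 14, 14)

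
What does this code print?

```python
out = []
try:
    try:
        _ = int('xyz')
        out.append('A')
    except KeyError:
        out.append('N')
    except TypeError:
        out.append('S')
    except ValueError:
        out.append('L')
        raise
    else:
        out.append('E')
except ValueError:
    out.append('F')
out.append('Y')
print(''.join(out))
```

Execution trace: 'L' (inner except ValueError) → 'F' (outer except ValueError) → 'Y' (after the try/except). Output: LFY

Answer: LFY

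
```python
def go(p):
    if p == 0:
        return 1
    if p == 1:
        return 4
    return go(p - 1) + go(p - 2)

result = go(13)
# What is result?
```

Build up from base cases: go(0)=1, go(1)=4, go(2)=5, go(3)=9, go(4)=14, go(5)=23, go(6)=37, ..., go(13)=1076

Answer: 1076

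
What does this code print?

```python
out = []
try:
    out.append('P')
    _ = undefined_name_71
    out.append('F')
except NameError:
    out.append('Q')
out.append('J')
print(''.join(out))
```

Execution trace: 'P' (try body) → 'Q' (except NameError) → 'J' (after the try/except). Output: PQJ

Answer: PQJ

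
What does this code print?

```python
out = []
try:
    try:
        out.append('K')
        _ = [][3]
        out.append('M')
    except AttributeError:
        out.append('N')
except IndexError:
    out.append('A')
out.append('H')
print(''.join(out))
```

Execution trace: 'K' (try body) → 'A' (outer except IndexError) → 'H' (after the try/except). Output: KAH

Answer: KAH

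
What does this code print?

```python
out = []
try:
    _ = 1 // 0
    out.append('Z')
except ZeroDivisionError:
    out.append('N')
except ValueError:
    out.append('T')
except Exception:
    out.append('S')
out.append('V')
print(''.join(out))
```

Execution trace: 'N' (except ZeroDivisionError) → 'V' (after the try/except). Output: NV

Answer: NV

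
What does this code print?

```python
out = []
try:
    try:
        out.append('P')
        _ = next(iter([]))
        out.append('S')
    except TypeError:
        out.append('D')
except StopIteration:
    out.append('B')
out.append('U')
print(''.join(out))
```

Execution trace: 'P' (try body) → 'B' (outer except StopIteration) → 'U' (after the try/except). Output: PBU

Answer: PBU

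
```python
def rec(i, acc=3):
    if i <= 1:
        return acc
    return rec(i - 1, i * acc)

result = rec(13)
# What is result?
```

Accumulator trace (n, acc): (13, 3) -> (12, 39) -> (11, 468) -> (10, 5148) -> (9, 51480) -> (8, 463320) -> (7, 3706560) -> (6, 25945920) -> (5, 155675520) -> (4, 778377600) -> (3, 3113510400) -> (2, 9340531200) -> (1, 18681062400) -> return 18681062400

Answer: 18681062400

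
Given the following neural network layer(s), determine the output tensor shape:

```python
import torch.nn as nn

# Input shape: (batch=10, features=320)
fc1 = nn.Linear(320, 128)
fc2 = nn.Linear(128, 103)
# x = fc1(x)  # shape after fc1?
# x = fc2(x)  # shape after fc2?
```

Input: (10, 320) -> after fc1: (10, 128) -> Output: (10, 103)

Answer: (10, 103)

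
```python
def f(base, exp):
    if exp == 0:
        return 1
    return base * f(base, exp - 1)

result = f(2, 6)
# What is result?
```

f(2, 6) = 2 * 2 * 2 * 2 * 2 * 2 = 64

Answer: 64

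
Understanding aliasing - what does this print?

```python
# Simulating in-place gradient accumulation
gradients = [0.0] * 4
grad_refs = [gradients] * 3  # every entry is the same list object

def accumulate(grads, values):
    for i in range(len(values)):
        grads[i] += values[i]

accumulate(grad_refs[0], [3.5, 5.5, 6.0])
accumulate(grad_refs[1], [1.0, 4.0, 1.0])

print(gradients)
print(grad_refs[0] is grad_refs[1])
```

Key concept: gradient accumulation aliasing.
Step by step:
`gradients = [0.0] * 4` → gradients = [0.0, 0.0, 0.0, 0.0]
`grad_refs = [gradients] * 3` → grad_refs = [[0.0, 0.0, 0.0, 0.0], [0.0, 0.0, 0.0, 0.0], [0.0, 0.0, 0.0, 0.0]]
`accumulate(grad_refs[0], [3.5, 5.5, 6.0])` → gradients = [3.5, 5.5, 6.0, 0.0]; grad_refs = [[3.5, 5.5, 6.0, 0.0], [3.5, 5.5, 6.0, 0.0], [3.5, 5.5, 6.0, 0.0]]
`accumulate(grad_refs[1], [1.0, 4.0, 1.0])` → gradients = [4.5, 9.5, 7.0, 0.0]; grad_refs = [[4.5, 9.5, 7.0, 0.0], [4.5, 9.5, 7.0, 0.0], [4.5, 9.5, 7.0, 0.0]]
`print(gradients)` → prints [4.5, 9.5, 7.0, 0.0]
`print(grad_refs[0] is grad_refs[1])` → prints True

Answer:
[4.5, 9.5, 7.0, 0.0]
True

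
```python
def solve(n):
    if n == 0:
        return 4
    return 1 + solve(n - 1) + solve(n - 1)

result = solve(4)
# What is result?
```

solve(n) = 1 + 2·solve(n-1), solve(0)=4. Closed form: (4+1)·2^4 - 1 = 79.

Answer: 79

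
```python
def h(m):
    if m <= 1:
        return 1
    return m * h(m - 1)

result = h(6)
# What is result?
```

h(6) = 6 * 5 * 4 * 3 * 2 * 1 = 720

Answer: 720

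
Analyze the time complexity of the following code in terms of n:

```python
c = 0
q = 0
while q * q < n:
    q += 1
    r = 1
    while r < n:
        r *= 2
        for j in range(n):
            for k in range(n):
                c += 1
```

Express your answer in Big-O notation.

Each loop level contributes: √n × log n × n × n. Multiplying the contributions gives O(n^2√n log n).

Answer: O(n^2√n log n)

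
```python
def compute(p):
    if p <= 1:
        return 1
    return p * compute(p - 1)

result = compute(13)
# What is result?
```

compute(13) = 13 * 12 * 11 * 10 * 9 * 8 * 7 * 6 * 5 * 4 * 3 * 2 * 1 = 6227020800

Answer: 6227020800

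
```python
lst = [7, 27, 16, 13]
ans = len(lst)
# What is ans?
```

Trace:
`lst = [7, 27, 16, 13]` → lst = [7, 27, 16, 13]
`ans = len(lst)` → ans = 4
So ans = 4

Answer: 4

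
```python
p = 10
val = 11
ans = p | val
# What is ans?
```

Trace:
`p = 10` → p = 10
`val = 11` → val = 11
`ans = p | val` → ans = 11
So ans = 11

Answer: 11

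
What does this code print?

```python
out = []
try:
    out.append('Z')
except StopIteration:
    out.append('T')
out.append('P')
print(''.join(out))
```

Execution trace: 'Z' (try body, no exception) → 'P' (after the try/except). Output: ZP

Answer: ZP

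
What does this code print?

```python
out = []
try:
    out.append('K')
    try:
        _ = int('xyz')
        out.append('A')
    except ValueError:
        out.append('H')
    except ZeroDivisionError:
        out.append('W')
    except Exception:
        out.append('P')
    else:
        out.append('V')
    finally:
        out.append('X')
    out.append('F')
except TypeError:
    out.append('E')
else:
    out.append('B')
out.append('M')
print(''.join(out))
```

Execution trace: 'K' (try body) → 'H' (inner except ValueError) → 'X' (inner finally) → 'F' (try body, no exception) → 'B' (else) → 'M' (after the try/except). Output: KHXFBM

Answer: KHXFBM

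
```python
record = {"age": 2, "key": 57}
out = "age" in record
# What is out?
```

Trace:
`record = {"age": 2, "key": 57}` → record = {'age': 2, 'key': 57}
`out = "age" in record` → out = True
So out = True

Answer: True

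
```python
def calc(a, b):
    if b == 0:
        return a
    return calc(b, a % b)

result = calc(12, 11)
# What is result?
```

calc(12, 11) -> calc(11, 1) -> calc(1, 0) -> 1

Answer: 1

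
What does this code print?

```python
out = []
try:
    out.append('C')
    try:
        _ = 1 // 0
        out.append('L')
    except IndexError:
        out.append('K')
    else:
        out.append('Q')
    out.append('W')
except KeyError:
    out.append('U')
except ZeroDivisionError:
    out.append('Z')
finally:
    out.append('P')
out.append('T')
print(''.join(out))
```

Execution trace: 'C' (try body) → 'Z' (except ZeroDivisionError) → 'P' (finally) → 'T' (after the try/except). Output: CZPT

Answer: CZPT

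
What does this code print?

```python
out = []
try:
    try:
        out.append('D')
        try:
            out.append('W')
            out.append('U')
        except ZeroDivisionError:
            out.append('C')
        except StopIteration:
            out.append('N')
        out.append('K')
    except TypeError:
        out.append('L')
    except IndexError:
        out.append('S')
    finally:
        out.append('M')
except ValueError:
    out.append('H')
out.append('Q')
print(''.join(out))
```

Execution trace: 'D' (try body) → 'W' (inner try body) → 'U' (inner try body, no exception) → 'K' (try body, no exception) → 'M' (finally) → 'Q' (after the try/except). Output: DWUKMQ

Answer: DWUKMQ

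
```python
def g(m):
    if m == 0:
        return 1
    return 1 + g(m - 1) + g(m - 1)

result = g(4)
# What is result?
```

g(m) = 1 + 2·g(m-1), g(0)=1. Closed form: (1+1)·2^4 - 1 = 31.

Answer: 31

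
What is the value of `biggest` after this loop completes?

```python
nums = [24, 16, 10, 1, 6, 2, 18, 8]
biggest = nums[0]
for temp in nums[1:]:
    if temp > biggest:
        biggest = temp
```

Maximum of [24, 16, 10, 1, 6, 2, 18, 8]
`biggest` takes the values: 24

Answer: 24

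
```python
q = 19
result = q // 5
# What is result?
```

Trace:
`q = 19` → q = 19
`result = q // 5` → result = 3
So result = 3

Answer: 3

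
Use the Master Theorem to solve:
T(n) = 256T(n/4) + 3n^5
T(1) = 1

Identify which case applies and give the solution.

a=256, b=4, f(n)=3n^5. log_4(256) = 4. Since c=5 > 4 and the regularity condition holds (256(n/4)^5 = (256/4^5)n^5 with 256/4^5 < 1), Case 3 applies: T(n) = Θ(f(n)) = O(n^5).

Answer: O(n^5) - Case 3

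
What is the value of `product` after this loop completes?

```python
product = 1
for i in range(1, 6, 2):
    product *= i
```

Product of 1, 3, 5, ... up to 5
`product` takes the values: 1 → 3 → 15

Answer: 15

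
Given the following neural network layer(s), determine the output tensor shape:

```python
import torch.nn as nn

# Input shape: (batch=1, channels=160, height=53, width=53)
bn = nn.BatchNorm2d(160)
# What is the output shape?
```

Input: (1, 160, 53, 53) -> Output: (1, 160, 53, 53)

Answer: (1, 160, 53, 53)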